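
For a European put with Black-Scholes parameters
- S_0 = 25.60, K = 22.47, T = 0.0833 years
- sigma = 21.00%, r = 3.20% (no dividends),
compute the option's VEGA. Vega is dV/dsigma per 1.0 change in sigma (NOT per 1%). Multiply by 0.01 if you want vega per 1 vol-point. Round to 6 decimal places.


d1 = 2.2259429692; d2 = 2.1653333165
phi(d1) = 0.0334953189; exp(-qT) = 1.0000000000; exp(-rT) = 0.9973379496
Vega = S * exp(-qT) * phi(d1) * sqrt(T) = 25.6000 * 1.0000000000 * 0.0334953189 * 0.2886173938 = 0.247484

Answer: Vega = 0.247484


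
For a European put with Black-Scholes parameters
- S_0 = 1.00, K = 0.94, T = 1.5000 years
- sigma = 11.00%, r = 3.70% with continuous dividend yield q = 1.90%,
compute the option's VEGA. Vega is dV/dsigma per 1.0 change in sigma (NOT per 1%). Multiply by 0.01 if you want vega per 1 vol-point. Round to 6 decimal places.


Answer: Vega = 0.364579

Derivation:
d1 = 0.7270560885; d2 = 0.5923341527
phi(d1) = 0.3062835993; exp(-qT) = 0.9719022941; exp(-rT) = 0.9460120237
Vega = S * exp(-qT) * phi(d1) * sqrt(T) = 1.0000 * 0.9719022941 * 0.3062835993 * 1.2247448714 = 0.364579


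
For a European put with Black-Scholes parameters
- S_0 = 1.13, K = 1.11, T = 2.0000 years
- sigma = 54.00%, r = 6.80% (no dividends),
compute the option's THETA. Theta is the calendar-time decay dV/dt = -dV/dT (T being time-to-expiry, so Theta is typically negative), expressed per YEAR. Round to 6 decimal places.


d1 = 0.5833075963; d2 = -0.1803677274
phi(d1) = 0.3365318750; exp(-qT) = 1.0000000000; exp(-rT) = 0.8728426325
Theta = -S*exp(-qT)*phi(d1)*sigma/(2*sqrt(T)) + r*K*exp(-rT)*N(-d2) - q*S*exp(-qT)*N(-d1)
N(-d1) = 0.2798431249; N(-d2) = 0.5715680557; sqrt(T) = 1.4142135624
Term 1 = -1.1300 * 1.0000000000 * 0.3365318750 * 0.5400 / (2 * 1.4142135624) = -0.0726028075
Term 2 = 0.0680 * 1.1100 * 0.8728426325 * 0.5715680557 = 0.0376561392
Term 3 = 0 (no dividend yield, q = 0)
Theta = -0.0726028075 + (0.0376561392) + (0.0000000000) = -0.034947

Answer: Theta = -0.034947


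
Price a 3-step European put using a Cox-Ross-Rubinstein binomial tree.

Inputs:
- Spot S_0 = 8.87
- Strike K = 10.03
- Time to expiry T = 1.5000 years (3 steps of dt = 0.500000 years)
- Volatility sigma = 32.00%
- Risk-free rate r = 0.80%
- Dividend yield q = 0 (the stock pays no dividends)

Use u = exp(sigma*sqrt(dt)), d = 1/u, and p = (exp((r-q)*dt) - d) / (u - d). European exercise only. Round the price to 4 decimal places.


dt = T/N = 0.500000
u = exp(sigma*sqrt(dt)) = 1.253919; d = 1/u = 0.797499
p = (exp((r-q)*dt) - d) / (u - d) = 0.452453
Discount per step: exp(-r*dt) = 0.996008
Stock lattice S(k, i) with i counting down-moves:
  k=0: S(0,0) = 8.8700
  k=1: S(1,0) = 11.1223; S(1,1) = 7.0738
  k=2: S(2,0) = 13.9464; S(2,1) = 8.8700; S(2,2) = 5.6414
  k=3: S(3,0) = 17.4877; S(3,1) = 11.1223; S(3,2) = 7.0738; S(3,3) = 4.4990
Terminal payoffs V(N, i) = max(K - S_T, 0):
  V(3,0) = 0.000000; V(3,1) = 0.000000; V(3,2) = 2.956180; V(3,3) = 5.531013
Backward induction: V(k, i) = exp(-r*dt) * [p * V(k+1, i) + (1-p) * V(k+1, i+1)].
  V(2,0) = exp(-r*dt) * [p*0.000000 + (1-p)*0.000000] = 0.000000
  V(2,1) = exp(-r*dt) * [p*0.000000 + (1-p)*2.956180] = 1.612186
  V(2,2) = exp(-r*dt) * [p*2.956180 + (1-p)*5.531013] = 4.348593
  V(1,0) = exp(-r*dt) * [p*0.000000 + (1-p)*1.612186] = 0.879224
  V(1,1) = exp(-r*dt) * [p*1.612186 + (1-p)*4.348593] = 3.098080
  V(0,0) = exp(-r*dt) * [p*0.879224 + (1-p)*3.098080] = 2.085792

Answer: Price = V(0,0) = 2.0858


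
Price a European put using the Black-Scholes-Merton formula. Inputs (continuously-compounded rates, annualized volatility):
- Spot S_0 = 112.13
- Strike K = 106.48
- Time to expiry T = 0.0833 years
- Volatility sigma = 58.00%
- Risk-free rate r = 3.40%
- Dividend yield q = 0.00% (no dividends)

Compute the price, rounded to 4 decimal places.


Answer: Price = 4.6875

Derivation:
d1 = (ln(S/K) + (r - q + 0.5*sigma^2) * T) / (sigma * sqrt(T)) = 0.40947301
d2 = d1 - sigma * sqrt(T) = 0.24207492
exp(-rT) = 0.99717181; exp(-qT) = 1.00000000
P = K * exp(-rT) * N(-d2) - S_0 * exp(-qT) * N(-d1)
N(-d1) = 0.34109629; N(-d2) = 0.40436106
P = 106.4800 * 0.99717181 * 0.40436106 - 112.1300 * 1.00000000 * 0.34109629 = 4.6875


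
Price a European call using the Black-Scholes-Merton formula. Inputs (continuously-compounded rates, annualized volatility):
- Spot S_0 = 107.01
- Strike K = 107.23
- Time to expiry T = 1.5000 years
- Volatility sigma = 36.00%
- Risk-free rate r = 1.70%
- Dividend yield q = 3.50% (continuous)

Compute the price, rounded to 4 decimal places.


d1 = (ln(S/K) + (r - q + 0.5*sigma^2) * T) / (sigma * sqrt(T)) = 0.15455878
d2 = d1 - sigma * sqrt(T) = -0.28634937
exp(-rT) = 0.97482238; exp(-qT) = 0.94885432
C = S_0 * exp(-qT) * N(d1) - K * exp(-rT) * N(d2)
N(d1) = 0.56141542; N(d2) = 0.38730527
C = 107.0100 * 0.94885432 * 0.56141542 - 107.2300 * 0.97482238 * 0.38730527 = 16.5193

Answer: Price = 16.5193


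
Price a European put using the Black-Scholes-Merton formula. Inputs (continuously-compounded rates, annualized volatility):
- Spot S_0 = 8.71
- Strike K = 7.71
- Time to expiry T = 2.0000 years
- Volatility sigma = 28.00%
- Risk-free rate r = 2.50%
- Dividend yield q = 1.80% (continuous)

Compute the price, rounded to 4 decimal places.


d1 = (ln(S/K) + (r - q + 0.5*sigma^2) * T) / (sigma * sqrt(T)) = 0.54132459
d2 = d1 - sigma * sqrt(T) = 0.14534480
exp(-rT) = 0.95122942; exp(-qT) = 0.96464029
P = K * exp(-rT) * N(-d2) - S_0 * exp(-qT) * N(-d1)
N(-d1) = 0.29414194; N(-d2) = 0.44221932
P = 7.7100 * 0.95122942 * 0.44221932 - 8.7100 * 0.96464029 * 0.29414194 = 0.7718

Answer: Price = 0.7718


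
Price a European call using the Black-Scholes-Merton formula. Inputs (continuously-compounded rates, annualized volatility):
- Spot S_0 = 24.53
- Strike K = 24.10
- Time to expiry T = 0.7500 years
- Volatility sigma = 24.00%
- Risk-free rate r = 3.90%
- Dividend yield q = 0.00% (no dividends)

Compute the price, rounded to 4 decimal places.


d1 = (ln(S/K) + (r - q + 0.5*sigma^2) * T) / (sigma * sqrt(T)) = 0.32973926
d2 = d1 - sigma * sqrt(T) = 0.12189316
exp(-rT) = 0.97117364; exp(-qT) = 1.00000000
C = S_0 * exp(-qT) * N(d1) - K * exp(-rT) * N(d2)
N(d1) = 0.62920151; N(d2) = 0.54850818
C = 24.5300 * 1.00000000 * 0.62920151 - 24.1000 * 0.97117364 * 0.54850818 = 2.5963

Answer: Price = 2.5963


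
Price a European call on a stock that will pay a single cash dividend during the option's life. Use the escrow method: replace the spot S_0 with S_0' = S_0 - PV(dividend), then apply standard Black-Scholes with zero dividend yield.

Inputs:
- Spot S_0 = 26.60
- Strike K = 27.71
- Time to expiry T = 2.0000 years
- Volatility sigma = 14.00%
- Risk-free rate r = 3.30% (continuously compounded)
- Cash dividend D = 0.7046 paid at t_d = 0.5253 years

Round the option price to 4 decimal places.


Answer: Price = 2.0280

Derivation:
PV(D) = D * exp(-r * t_d) = 0.7046 * 0.98281448 = 0.69249109
S_0' = S_0 - PV(D) = 26.6000 - 0.69249109 = 25.90750891
d1 = (ln(S_0'/K) + (r + sigma^2/2)*T) / (sigma*sqrt(T)) = 0.09262840
d2 = d1 - sigma*sqrt(T) = -0.10536150
exp(-rT) = 0.93613086
N(d1) = 0.53690061; N(d2) = 0.45804448
C = S_0' * N(d1) - K * exp(-rT) * N(d2) = 25.90750891 * 0.53690061 - 27.7100 * 0.93613086 * 0.45804448 = 2.0280


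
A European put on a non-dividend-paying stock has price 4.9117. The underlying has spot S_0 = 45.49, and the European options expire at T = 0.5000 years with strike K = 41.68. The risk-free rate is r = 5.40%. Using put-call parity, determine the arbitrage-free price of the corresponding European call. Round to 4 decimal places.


Put-call parity: C - P = S_0 * exp(-qT) - K * exp(-rT).
S_0 * exp(-qT) = 45.4900 * 1.00000000 = 45.49000000
K * exp(-rT) = 41.6800 * 0.97336124 = 40.56969655
C = P + S*exp(-qT) - K*exp(-rT)
C = 4.9117 + 45.49000000 - 40.56969655 = 9.8320

Answer: Call price = 9.8320


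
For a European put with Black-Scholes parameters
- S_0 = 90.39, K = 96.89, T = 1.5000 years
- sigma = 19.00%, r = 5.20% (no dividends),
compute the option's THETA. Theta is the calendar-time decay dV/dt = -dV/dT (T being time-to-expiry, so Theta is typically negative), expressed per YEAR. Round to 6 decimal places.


d1 = 0.1531245974; d2 = -0.0795769282
phi(d1) = 0.3942925611; exp(-qT) = 1.0000000000; exp(-rT) = 0.9249644265
Theta = -S*exp(-qT)*phi(d1)*sigma/(2*sqrt(T)) + r*K*exp(-rT)*N(-d2) - q*S*exp(-qT)*N(-d1)
N(-d1) = 0.4391500094; N(-d2) = 0.5317131272; sqrt(T) = 1.2247448714
Term 1 = -90.3900 * 1.0000000000 * 0.3942925611 * 0.1900 / (2 * 1.2247448714) = -2.7645022370
Term 2 = 0.0520 * 96.8900 * 0.9249644265 * 0.5317131272 = 2.4779053449
Term 3 = 0 (no dividend yield, q = 0)
Theta = -2.7645022370 + (2.4779053449) + (0.0000000000) = -0.286597

Answer: Theta = -0.286597


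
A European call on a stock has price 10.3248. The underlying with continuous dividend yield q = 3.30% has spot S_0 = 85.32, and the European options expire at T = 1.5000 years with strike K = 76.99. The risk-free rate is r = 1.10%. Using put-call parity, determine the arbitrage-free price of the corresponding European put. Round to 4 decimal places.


Put-call parity: C - P = S_0 * exp(-qT) - K * exp(-rT).
S_0 * exp(-qT) = 85.3200 * 0.95170516 = 81.19948409
K * exp(-rT) = 76.9900 * 0.98363538 = 75.73008786
P = C - S*exp(-qT) + K*exp(-rT)
P = 10.3248 - 81.19948409 + 75.73008786 = 4.8554

Answer: Put price = 4.8554


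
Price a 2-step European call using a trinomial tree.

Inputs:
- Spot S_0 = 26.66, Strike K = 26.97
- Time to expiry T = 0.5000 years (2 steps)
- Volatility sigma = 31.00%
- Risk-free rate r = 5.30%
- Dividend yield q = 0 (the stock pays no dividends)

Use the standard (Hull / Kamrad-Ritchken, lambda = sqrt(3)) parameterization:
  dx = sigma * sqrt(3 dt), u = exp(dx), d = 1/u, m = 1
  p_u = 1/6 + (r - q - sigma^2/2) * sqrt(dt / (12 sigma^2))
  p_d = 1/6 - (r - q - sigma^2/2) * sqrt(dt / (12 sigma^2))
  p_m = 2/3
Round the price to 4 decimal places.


Answer: Price = V(0,0) = 2.2516

Derivation:
dt = T/N = 0.250000; dx = sigma*sqrt(3*dt) = 0.268468
u = exp(dx) = 1.307959; d = 1/u = 0.764550
p_u = 0.168971, p_m = 0.666667, p_d = 0.164362
Discount per step: exp(-r*dt) = 0.986837
Stock lattice S(k, j) with j the centered position index:
  k=0: S(0,+0) = 26.6600
  k=1: S(1,-1) = 20.3829; S(1,+0) = 26.6600; S(1,+1) = 34.8702
  k=2: S(2,-2) = 15.5837; S(2,-1) = 20.3829; S(2,+0) = 26.6600; S(2,+1) = 34.8702; S(2,+2) = 45.6088
Terminal payoffs V(N, j) = max(S_T - K, 0):
  V(2,-2) = 0.000000; V(2,-1) = 0.000000; V(2,+0) = 0.000000; V(2,+1) = 7.900186; V(2,+2) = 18.638772
Backward induction: V(k, j) = exp(-r*dt) * [p_u * V(k+1, j+1) + p_m * V(k+1, j) + p_d * V(k+1, j-1)]
  V(1,-1) = exp(-r*dt) * [p_u*0.000000 + p_m*0.000000 + p_d*0.000000] = 0.000000
  V(1,+0) = exp(-r*dt) * [p_u*7.900186 + p_m*0.000000 + p_d*0.000000] = 1.317335
  V(1,+1) = exp(-r*dt) * [p_u*18.638772 + p_m*7.900186 + p_d*0.000000] = 8.305431
  V(0,+0) = exp(-r*dt) * [p_u*8.305431 + p_m*1.317335 + p_d*0.000000] = 2.251572


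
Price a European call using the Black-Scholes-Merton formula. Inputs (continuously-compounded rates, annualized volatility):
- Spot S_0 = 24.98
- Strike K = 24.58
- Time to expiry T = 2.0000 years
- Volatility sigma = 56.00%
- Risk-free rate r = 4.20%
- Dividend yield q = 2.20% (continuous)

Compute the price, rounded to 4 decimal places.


Answer: Price = 7.8285

Derivation:
d1 = (ln(S/K) + (r - q + 0.5*sigma^2) * T) / (sigma * sqrt(T)) = 0.46687028
d2 = d1 - sigma * sqrt(T) = -0.32508931
exp(-rT) = 0.91943126; exp(-qT) = 0.95695396
C = S_0 * exp(-qT) * N(d1) - K * exp(-rT) * N(d2)
N(d1) = 0.67970366; N(d2) = 0.37255674
C = 24.9800 * 0.95695396 * 0.67970366 - 24.5800 * 0.91943126 * 0.37255674 = 7.8285


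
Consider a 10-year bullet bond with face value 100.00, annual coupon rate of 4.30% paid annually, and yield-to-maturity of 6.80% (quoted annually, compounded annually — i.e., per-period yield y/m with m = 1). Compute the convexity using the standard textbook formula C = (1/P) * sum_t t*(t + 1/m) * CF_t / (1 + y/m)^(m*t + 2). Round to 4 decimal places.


Answer: Convexity = 72.9376

Derivation:
Coupon per period c = face * coupon_rate / m = 4.300000
Periods per year m = 1; per-period yield y/m = 0.068000
Number of cashflows N = 10
Cashflows (t years, CF_t, discount factor 1/(1+y/m)^(m*t), PV):
  t = 1.0000: CF_t = 4.300000, DF = 0.936330, PV = 4.026217
  t = 2.0000: CF_t = 4.300000, DF = 0.876713, PV = 3.769866
  t = 3.0000: CF_t = 4.300000, DF = 0.820892, PV = 3.529837
  t = 4.0000: CF_t = 4.300000, DF = 0.768626, PV = 3.305091
  t = 5.0000: CF_t = 4.300000, DF = 0.719687, PV = 3.094655
  t = 6.0000: CF_t = 4.300000, DF = 0.673864, PV = 2.897617
  t = 7.0000: CF_t = 4.300000, DF = 0.630959, PV = 2.713124
  t = 8.0000: CF_t = 4.300000, DF = 0.590786, PV = 2.540379
  t = 9.0000: CF_t = 4.300000, DF = 0.553170, PV = 2.378632
  t = 10.0000: CF_t = 104.300000, DF = 0.517950, PV = 54.022140
Price P = sum_t PV_t = 82.277558
Convexity numerator sum_t t*(t + 1/m) * CF_t / (1+y/m)^(m*t + 2):
  t = 1.0000: term = 7.059675
  t = 2.0000: term = 19.830547
  t = 3.0000: term = 37.135856
  t = 4.0000: term = 57.952334
  t = 5.0000: term = 81.393728
  t = 6.0000: term = 106.695898
  t = 7.0000: term = 133.203369
  t = 8.0000: term = 160.357185
  t = 9.0000: term = 187.683972
  t = 10.0000: term = 5209.810915
Convexity = (1/P) * sum = 6001.123480 / 82.277558 = 72.937550


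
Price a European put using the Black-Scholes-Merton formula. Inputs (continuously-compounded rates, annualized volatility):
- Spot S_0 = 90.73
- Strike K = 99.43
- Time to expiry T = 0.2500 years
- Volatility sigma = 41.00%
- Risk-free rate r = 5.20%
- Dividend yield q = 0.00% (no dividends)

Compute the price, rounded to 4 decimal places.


Answer: Price = 11.9749

Derivation:
d1 = (ln(S/K) + (r - q + 0.5*sigma^2) * T) / (sigma * sqrt(T)) = -0.28074788
d2 = d1 - sigma * sqrt(T) = -0.48574788
exp(-rT) = 0.98708414; exp(-qT) = 1.00000000
P = K * exp(-rT) * N(-d2) - S_0 * exp(-qT) * N(-d1)
N(-d1) = 0.61054811; N(-d2) = 0.68642703
P = 99.4300 * 0.98708414 * 0.68642703 - 90.7300 * 1.00000000 * 0.61054811 = 11.9749


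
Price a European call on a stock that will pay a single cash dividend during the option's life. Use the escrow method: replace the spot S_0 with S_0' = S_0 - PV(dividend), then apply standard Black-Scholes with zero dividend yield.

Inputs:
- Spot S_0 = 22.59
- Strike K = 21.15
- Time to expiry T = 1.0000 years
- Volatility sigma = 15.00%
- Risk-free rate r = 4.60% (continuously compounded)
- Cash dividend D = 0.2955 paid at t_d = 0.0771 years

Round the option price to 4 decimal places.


Answer: Price = 2.5834

Derivation:
PV(D) = D * exp(-r * t_d) = 0.2955 * 0.99645968 = 0.29445384
S_0' = S_0 - PV(D) = 22.5900 - 0.29445384 = 22.29554616
d1 = (ln(S_0'/K) + (r + sigma^2/2)*T) / (sigma*sqrt(T)) = 0.73331353
d2 = d1 - sigma*sqrt(T) = 0.58331353
exp(-rT) = 0.95504196
N(d1) = 0.76831639; N(d2) = 0.72015887
C = S_0' * N(d1) - K * exp(-rT) * N(d2) = 22.29554616 * 0.76831639 - 21.1500 * 0.95504196 * 0.72015887 = 2.5834


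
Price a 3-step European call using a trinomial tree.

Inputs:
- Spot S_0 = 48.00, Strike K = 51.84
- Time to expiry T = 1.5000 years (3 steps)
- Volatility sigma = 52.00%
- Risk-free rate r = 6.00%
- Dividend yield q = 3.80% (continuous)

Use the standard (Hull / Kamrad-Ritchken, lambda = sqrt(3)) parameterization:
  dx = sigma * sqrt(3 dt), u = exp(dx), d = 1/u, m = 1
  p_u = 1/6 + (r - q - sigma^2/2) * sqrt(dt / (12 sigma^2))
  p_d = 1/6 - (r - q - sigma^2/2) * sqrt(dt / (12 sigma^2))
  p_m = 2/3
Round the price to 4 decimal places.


Answer: Price = V(0,0) = 9.8556

Derivation:
dt = T/N = 0.500000; dx = sigma*sqrt(3*dt) = 0.636867
u = exp(dx) = 1.890549; d = 1/u = 0.528947
p_u = 0.122230, p_m = 0.666667, p_d = 0.211103
Discount per step: exp(-r*dt) = 0.970446
Stock lattice S(k, j) with j the centered position index:
  k=0: S(0,+0) = 48.0000
  k=1: S(1,-1) = 25.3894; S(1,+0) = 48.0000; S(1,+1) = 90.7464
  k=2: S(2,-2) = 13.4297; S(2,-1) = 25.3894; S(2,+0) = 48.0000; S(2,+1) = 90.7464; S(2,+2) = 171.5604
  k=3: S(3,-3) = 7.1036; S(3,-2) = 13.4297; S(3,-1) = 25.3894; S(3,+0) = 48.0000; S(3,+1) = 90.7464; S(3,+2) = 171.5604; S(3,+3) = 324.3435
Terminal payoffs V(N, j) = max(S_T - K, 0):
  V(3,-3) = 0.000000; V(3,-2) = 0.000000; V(3,-1) = 0.000000; V(3,+0) = 0.000000; V(3,+1) = 38.906358; V(3,+2) = 119.720449; V(3,+3) = 272.503458
Backward induction: V(k, j) = exp(-r*dt) * [p_u * V(k+1, j+1) + p_m * V(k+1, j) + p_d * V(k+1, j-1)]
  V(2,-2) = exp(-r*dt) * [p_u*0.000000 + p_m*0.000000 + p_d*0.000000] = 0.000000
  V(2,-1) = exp(-r*dt) * [p_u*0.000000 + p_m*0.000000 + p_d*0.000000] = 0.000000
  V(2,+0) = exp(-r*dt) * [p_u*38.906358 + p_m*0.000000 + p_d*0.000000] = 4.614993
  V(2,+1) = exp(-r*dt) * [p_u*119.720449 + p_m*38.906358 + p_d*0.000000] = 39.371996
  V(2,+2) = exp(-r*dt) * [p_u*272.503458 + p_m*119.720449 + p_d*38.906358] = 117.749094
  V(1,-1) = exp(-r*dt) * [p_u*4.614993 + p_m*0.000000 + p_d*0.000000] = 0.547421
  V(1,+0) = exp(-r*dt) * [p_u*39.371996 + p_m*4.614993 + p_d*0.000000] = 7.655958
  V(1,+1) = exp(-r*dt) * [p_u*117.749094 + p_m*39.371996 + p_d*4.614993] = 40.384854
  V(0,+0) = exp(-r*dt) * [p_u*40.384854 + p_m*7.655958 + p_d*0.547421] = 9.855643


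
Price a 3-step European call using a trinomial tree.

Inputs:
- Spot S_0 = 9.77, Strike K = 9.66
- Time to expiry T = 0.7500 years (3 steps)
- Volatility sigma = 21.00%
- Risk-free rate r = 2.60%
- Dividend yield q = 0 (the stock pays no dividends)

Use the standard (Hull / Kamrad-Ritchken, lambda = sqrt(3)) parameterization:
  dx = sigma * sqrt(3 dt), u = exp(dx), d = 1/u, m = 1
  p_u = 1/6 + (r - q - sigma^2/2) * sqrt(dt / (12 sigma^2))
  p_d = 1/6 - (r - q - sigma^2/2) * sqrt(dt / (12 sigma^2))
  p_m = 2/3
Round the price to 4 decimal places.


dt = T/N = 0.250000; dx = sigma*sqrt(3*dt) = 0.181865
u = exp(dx) = 1.199453; d = 1/u = 0.833714
p_u = 0.169382, p_m = 0.666667, p_d = 0.163952
Discount per step: exp(-r*dt) = 0.993521
Stock lattice S(k, j) with j the centered position index:
  k=0: S(0,+0) = 9.7700
  k=1: S(1,-1) = 8.1454; S(1,+0) = 9.7700; S(1,+1) = 11.7187
  k=2: S(2,-2) = 6.7909; S(2,-1) = 8.1454; S(2,+0) = 9.7700; S(2,+1) = 11.7187; S(2,+2) = 14.0560
  k=3: S(3,-3) = 5.6617; S(3,-2) = 6.7909; S(3,-1) = 8.1454; S(3,+0) = 9.7700; S(3,+1) = 11.7187; S(3,+2) = 14.0560; S(3,+3) = 16.8595
Terminal payoffs V(N, j) = max(S_T - K, 0):
  V(3,-3) = 0.000000; V(3,-2) = 0.000000; V(3,-1) = 0.000000; V(3,+0) = 0.110000; V(3,+1) = 2.058652; V(3,+2) = 4.395969; V(3,+3) = 7.199469
Backward induction: V(k, j) = exp(-r*dt) * [p_u * V(k+1, j+1) + p_m * V(k+1, j) + p_d * V(k+1, j-1)]
  V(2,-2) = exp(-r*dt) * [p_u*0.000000 + p_m*0.000000 + p_d*0.000000] = 0.000000
  V(2,-1) = exp(-r*dt) * [p_u*0.110000 + p_m*0.000000 + p_d*0.000000] = 0.018511
  V(2,+0) = exp(-r*dt) * [p_u*2.058652 + p_m*0.110000 + p_d*0.000000] = 0.419297
  V(2,+1) = exp(-r*dt) * [p_u*4.395969 + p_m*2.058652 + p_d*0.110000] = 2.121233
  V(2,+2) = exp(-r*dt) * [p_u*7.199469 + p_m*4.395969 + p_d*2.058652] = 4.458548
  V(1,-1) = exp(-r*dt) * [p_u*0.419297 + p_m*0.018511 + p_d*0.000000] = 0.082822
  V(1,+0) = exp(-r*dt) * [p_u*2.121233 + p_m*0.419297 + p_d*0.018511] = 0.637705
  V(1,+1) = exp(-r*dt) * [p_u*4.458548 + p_m*2.121233 + p_d*0.419297] = 2.223595
  V(0,+0) = exp(-r*dt) * [p_u*2.223595 + p_m*0.637705 + p_d*0.082822] = 0.810069

Answer: Price = V(0,0) = 0.8101


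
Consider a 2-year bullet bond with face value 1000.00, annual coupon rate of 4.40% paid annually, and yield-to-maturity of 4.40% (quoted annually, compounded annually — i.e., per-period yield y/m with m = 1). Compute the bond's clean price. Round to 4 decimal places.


Answer: Price = 1000.0000

Derivation:
Coupon per period c = face * coupon_rate / m = 44.000000
Periods per year m = 1; per-period yield y/m = 0.044000
Number of cashflows N = 2
Cashflows (t years, CF_t, discount factor 1/(1+y/m)^(m*t), PV):
  t = 1.0000: CF_t = 44.000000, DF = 0.957854, PV = 42.145594
  t = 2.0000: CF_t = 1044.000000, DF = 0.917485, PV = 957.854406
Price P = sum_t PV_t = 1000.000000


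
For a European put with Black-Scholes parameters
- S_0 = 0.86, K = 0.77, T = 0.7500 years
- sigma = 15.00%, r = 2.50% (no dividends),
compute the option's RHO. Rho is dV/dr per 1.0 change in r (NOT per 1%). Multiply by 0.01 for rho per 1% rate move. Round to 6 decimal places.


Answer: Rho = -0.099808

Derivation:
d1 = 1.0602412185; d2 = 0.9303374079
phi(d1) = 0.2274114712; exp(-qT) = 1.0000000000; exp(-rT) = 0.9814246877
N(-d2) = 0.1760982076
Rho = -K*T*exp(-rT)*N(-d2) = -0.7700 * 0.7500 * 0.9814246877 * 0.1760982076 = -0.099808


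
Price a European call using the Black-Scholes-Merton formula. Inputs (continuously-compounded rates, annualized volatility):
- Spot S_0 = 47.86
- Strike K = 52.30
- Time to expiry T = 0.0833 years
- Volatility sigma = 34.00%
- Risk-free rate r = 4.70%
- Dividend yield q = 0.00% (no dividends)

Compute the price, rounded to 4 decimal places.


d1 = (ln(S/K) + (r - q + 0.5*sigma^2) * T) / (sigma * sqrt(T)) = -0.81510770
d2 = d1 - sigma * sqrt(T) = -0.91323762
exp(-rT) = 0.99609255; exp(-qT) = 1.00000000
C = S_0 * exp(-qT) * N(d1) - K * exp(-rT) * N(d2)
N(d1) = 0.20750533; N(d2) = 0.18055879
C = 47.8600 * 1.00000000 * 0.20750533 - 52.3000 * 0.99609255 * 0.18055879 = 0.5249

Answer: Price = 0.5249


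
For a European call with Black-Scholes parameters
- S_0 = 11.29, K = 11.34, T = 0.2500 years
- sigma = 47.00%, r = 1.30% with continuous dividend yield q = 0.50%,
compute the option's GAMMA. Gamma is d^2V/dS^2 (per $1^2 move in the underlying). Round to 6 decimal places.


d1 = 0.1072067228; d2 = -0.1277932772
phi(d1) = 0.3966562772; exp(-qT) = 0.9987507809; exp(-rT) = 0.9967552755
Gamma = exp(-qT) * phi(d1) / (S * sigma * sqrt(T)) = 0.9987507809 * 0.3966562772 / (11.2900 * 0.4700 * 0.5000000000) = 0.149317

Answer: Gamma = 0.149317


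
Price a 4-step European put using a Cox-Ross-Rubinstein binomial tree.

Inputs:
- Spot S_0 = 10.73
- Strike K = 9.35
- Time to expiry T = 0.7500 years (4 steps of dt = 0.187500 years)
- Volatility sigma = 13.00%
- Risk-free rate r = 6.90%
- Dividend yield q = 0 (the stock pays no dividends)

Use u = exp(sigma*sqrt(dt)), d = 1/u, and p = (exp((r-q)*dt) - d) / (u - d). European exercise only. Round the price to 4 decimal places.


Answer: Price = V(0,0) = 0.0188

Derivation:
dt = T/N = 0.187500
u = exp(sigma*sqrt(dt)) = 1.057906; d = 1/u = 0.945263
p = (exp((r-q)*dt) - d) / (u - d) = 0.601531
Discount per step: exp(-r*dt) = 0.987146
Stock lattice S(k, i) with i counting down-moves:
  k=0: S(0,0) = 10.7300
  k=1: S(1,0) = 11.3513; S(1,1) = 10.1427
  k=2: S(2,0) = 12.0086; S(2,1) = 10.7300; S(2,2) = 9.5875
  k=3: S(3,0) = 12.7040; S(3,1) = 11.3513; S(3,2) = 10.1427; S(3,3) = 9.0627
  k=4: S(4,0) = 13.4397; S(4,1) = 12.0086; S(4,2) = 10.7300; S(4,3) = 9.5875; S(4,4) = 8.5667
Terminal payoffs V(N, i) = max(K - S_T, 0):
  V(4,0) = 0.000000; V(4,1) = 0.000000; V(4,2) = 0.000000; V(4,3) = 0.000000; V(4,4) = 0.783348
Backward induction: V(k, i) = exp(-r*dt) * [p * V(k+1, i) + (1-p) * V(k+1, i+1)].
  V(3,0) = exp(-r*dt) * [p*0.000000 + (1-p)*0.000000] = 0.000000
  V(3,1) = exp(-r*dt) * [p*0.000000 + (1-p)*0.000000] = 0.000000
  V(3,2) = exp(-r*dt) * [p*0.000000 + (1-p)*0.000000] = 0.000000
  V(3,3) = exp(-r*dt) * [p*0.000000 + (1-p)*0.783348] = 0.308128
  V(2,0) = exp(-r*dt) * [p*0.000000 + (1-p)*0.000000] = 0.000000
  V(2,1) = exp(-r*dt) * [p*0.000000 + (1-p)*0.000000] = 0.000000
  V(2,2) = exp(-r*dt) * [p*0.000000 + (1-p)*0.308128] = 0.121201
  V(1,0) = exp(-r*dt) * [p*0.000000 + (1-p)*0.000000] = 0.000000
  V(1,1) = exp(-r*dt) * [p*0.000000 + (1-p)*0.121201] = 0.047674
  V(0,0) = exp(-r*dt) * [p*0.000000 + (1-p)*0.047674] = 0.018752


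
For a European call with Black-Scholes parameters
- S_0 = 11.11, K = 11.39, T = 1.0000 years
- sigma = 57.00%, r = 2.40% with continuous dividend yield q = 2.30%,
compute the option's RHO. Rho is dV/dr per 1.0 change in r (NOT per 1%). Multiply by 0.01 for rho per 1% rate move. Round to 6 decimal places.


Answer: Rho = 4.135122

Derivation:
d1 = 0.2430874144; d2 = -0.3269125856
phi(d1) = 0.3873276595; exp(-qT) = 0.9772624838; exp(-rT) = 0.9762857098
N(d2) = 0.3718670009
Rho = K*T*exp(-rT)*N(d2) = 11.3900 * 1.0000 * 0.9762857098 * 0.3718670009 = 4.135122


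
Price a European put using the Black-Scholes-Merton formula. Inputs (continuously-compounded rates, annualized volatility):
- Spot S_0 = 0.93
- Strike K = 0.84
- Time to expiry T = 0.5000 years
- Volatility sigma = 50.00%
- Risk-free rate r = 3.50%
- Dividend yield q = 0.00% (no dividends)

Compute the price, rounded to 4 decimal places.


Answer: Price = 0.0777

Derivation:
d1 = (ln(S/K) + (r - q + 0.5*sigma^2) * T) / (sigma * sqrt(T)) = 0.51415910
d2 = d1 - sigma * sqrt(T) = 0.16060571
exp(-rT) = 0.98265224; exp(-qT) = 1.00000000
P = K * exp(-rT) * N(-d2) - S_0 * exp(-qT) * N(-d1)
N(-d1) = 0.30357038; N(-d2) = 0.43620198
P = 0.8400 * 0.98265224 * 0.43620198 - 0.9300 * 1.00000000 * 0.30357038 = 0.0777


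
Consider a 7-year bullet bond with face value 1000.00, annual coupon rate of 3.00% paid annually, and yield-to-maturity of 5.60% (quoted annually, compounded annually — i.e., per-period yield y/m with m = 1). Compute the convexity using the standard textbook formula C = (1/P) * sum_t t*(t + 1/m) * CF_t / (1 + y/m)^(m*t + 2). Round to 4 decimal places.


Coupon per period c = face * coupon_rate / m = 30.000000
Periods per year m = 1; per-period yield y/m = 0.056000
Number of cashflows N = 7
Cashflows (t years, CF_t, discount factor 1/(1+y/m)^(m*t), PV):
  t = 1.0000: CF_t = 30.000000, DF = 0.946970, PV = 28.409091
  t = 2.0000: CF_t = 30.000000, DF = 0.896752, PV = 26.902548
  t = 3.0000: CF_t = 30.000000, DF = 0.849197, PV = 25.475898
  t = 4.0000: CF_t = 30.000000, DF = 0.804163, PV = 24.124903
  t = 5.0000: CF_t = 30.000000, DF = 0.761518, PV = 22.845552
  t = 6.0000: CF_t = 30.000000, DF = 0.721135, PV = 21.634046
  t = 7.0000: CF_t = 1030.000000, DF = 0.682893, PV = 703.379647
Price P = sum_t PV_t = 852.771685
Convexity numerator sum_t t*(t + 1/m) * CF_t / (1+y/m)^(m*t + 2):
  t = 1.0000: term = 50.951796
  t = 2.0000: term = 144.749420
  t = 3.0000: term = 274.146629
  t = 4.0000: term = 432.680917
  t = 5.0000: term = 614.603575
  t = 6.0000: term = 814.815346
  t = 7.0000: term = 35322.382403
Convexity = (1/P) * sum = 37654.330085 / 852.771685 = 44.155230

Answer: Convexity = 44.1552


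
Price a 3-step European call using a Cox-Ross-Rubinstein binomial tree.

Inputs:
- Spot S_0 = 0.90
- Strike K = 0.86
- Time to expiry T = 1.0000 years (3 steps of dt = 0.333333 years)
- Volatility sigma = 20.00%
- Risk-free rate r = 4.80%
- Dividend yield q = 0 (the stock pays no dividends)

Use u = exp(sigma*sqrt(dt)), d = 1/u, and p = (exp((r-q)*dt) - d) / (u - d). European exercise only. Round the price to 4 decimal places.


Answer: Price = V(0,0) = 0.1199

Derivation:
dt = T/N = 0.333333
u = exp(sigma*sqrt(dt)) = 1.122401; d = 1/u = 0.890947
p = (exp((r-q)*dt) - d) / (u - d) = 0.540849
Discount per step: exp(-r*dt) = 0.984127
Stock lattice S(k, i) with i counting down-moves:
  k=0: S(0,0) = 0.9000
  k=1: S(1,0) = 1.0102; S(1,1) = 0.8019
  k=2: S(2,0) = 1.1338; S(2,1) = 0.9000; S(2,2) = 0.7144
  k=3: S(3,0) = 1.2726; S(3,1) = 1.0102; S(3,2) = 0.8019; S(3,3) = 0.6365
Terminal payoffs V(N, i) = max(S_T - K, 0):
  V(3,0) = 0.412584; V(3,1) = 0.150161; V(3,2) = 0.000000; V(3,3) = 0.000000
Backward induction: V(k, i) = exp(-r*dt) * [p * V(k+1, i) + (1-p) * V(k+1, i+1)].
  V(2,0) = exp(-r*dt) * [p*0.412584 + (1-p)*0.150161] = 0.287456
  V(2,1) = exp(-r*dt) * [p*0.150161 + (1-p)*0.000000] = 0.079925
  V(2,2) = exp(-r*dt) * [p*0.000000 + (1-p)*0.000000] = 0.000000
  V(1,0) = exp(-r*dt) * [p*0.287456 + (1-p)*0.079925] = 0.189118
  V(1,1) = exp(-r*dt) * [p*0.079925 + (1-p)*0.000000] = 0.042541
  V(0,0) = exp(-r*dt) * [p*0.189118 + (1-p)*0.042541] = 0.119883


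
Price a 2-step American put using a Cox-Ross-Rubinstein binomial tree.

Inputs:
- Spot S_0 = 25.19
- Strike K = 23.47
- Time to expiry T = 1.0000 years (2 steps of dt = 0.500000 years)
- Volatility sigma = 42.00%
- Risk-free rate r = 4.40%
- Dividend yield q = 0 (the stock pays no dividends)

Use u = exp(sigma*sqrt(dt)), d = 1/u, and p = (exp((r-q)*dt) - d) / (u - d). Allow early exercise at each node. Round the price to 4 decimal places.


Answer: Price = V(0,0) = 2.6367

Derivation:
dt = T/N = 0.500000
u = exp(sigma*sqrt(dt)) = 1.345795; d = 1/u = 0.743055
p = (exp((r-q)*dt) - d) / (u - d) = 0.463199
Discount per step: exp(-r*dt) = 0.978240
Stock lattice S(k, i) with i counting down-moves:
  k=0: S(0,0) = 25.1900
  k=1: S(1,0) = 33.9006; S(1,1) = 18.7176
  k=2: S(2,0) = 45.6232; S(2,1) = 25.1900; S(2,2) = 13.9082
Terminal payoffs V(N, i) = max(K - S_T, 0):
  V(2,0) = 0.000000; V(2,1) = 0.000000; V(2,2) = 9.561817
Backward induction: V(k, i) = exp(-r*dt) * [p * V(k+1, i) + (1-p) * V(k+1, i+1)]; then take max(V_cont, immediate exercise) for American.
  V(1,0) = exp(-r*dt) * [p*0.000000 + (1-p)*0.000000] = 0.000000; exercise = 0.000000; V(1,0) = max -> 0.000000
  V(1,1) = exp(-r*dt) * [p*0.000000 + (1-p)*9.561817] = 5.021103; exercise = 4.752438; V(1,1) = max -> 5.021103
  V(0,0) = exp(-r*dt) * [p*0.000000 + (1-p)*5.021103] = 2.636682; exercise = 0.000000; V(0,0) = max -> 2.636682


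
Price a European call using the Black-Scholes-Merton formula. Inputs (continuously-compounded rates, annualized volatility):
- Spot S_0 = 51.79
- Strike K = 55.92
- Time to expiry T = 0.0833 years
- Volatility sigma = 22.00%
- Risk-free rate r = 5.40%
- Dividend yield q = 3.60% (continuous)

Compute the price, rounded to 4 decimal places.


d1 = (ln(S/K) + (r - q + 0.5*sigma^2) * T) / (sigma * sqrt(T)) = -1.15298534
d2 = d1 - sigma * sqrt(T) = -1.21648117
exp(-rT) = 0.99551190; exp(-qT) = 0.99700569
C = S_0 * exp(-qT) * N(d1) - K * exp(-rT) * N(d2)
N(d1) = 0.12445820; N(d2) = 0.11190084
C = 51.7900 * 0.99700569 * 0.12445820 - 55.9200 * 0.99551190 * 0.11190084 = 0.1970

Answer: Price = 0.1970


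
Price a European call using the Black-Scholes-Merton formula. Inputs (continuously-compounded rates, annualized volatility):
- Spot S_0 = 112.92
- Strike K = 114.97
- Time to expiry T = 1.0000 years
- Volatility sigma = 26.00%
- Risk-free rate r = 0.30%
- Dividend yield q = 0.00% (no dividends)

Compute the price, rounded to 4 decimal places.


Answer: Price = 10.9346

Derivation:
d1 = (ln(S/K) + (r - q + 0.5*sigma^2) * T) / (sigma * sqrt(T)) = 0.07233992
d2 = d1 - sigma * sqrt(T) = -0.18766008
exp(-rT) = 0.99700450; exp(-qT) = 1.00000000
C = S_0 * exp(-qT) * N(d1) - K * exp(-rT) * N(d2)
N(d1) = 0.52883430; N(d2) = 0.42557156
C = 112.9200 * 1.00000000 * 0.52883430 - 114.9700 * 0.99700450 * 0.42557156 = 10.9346


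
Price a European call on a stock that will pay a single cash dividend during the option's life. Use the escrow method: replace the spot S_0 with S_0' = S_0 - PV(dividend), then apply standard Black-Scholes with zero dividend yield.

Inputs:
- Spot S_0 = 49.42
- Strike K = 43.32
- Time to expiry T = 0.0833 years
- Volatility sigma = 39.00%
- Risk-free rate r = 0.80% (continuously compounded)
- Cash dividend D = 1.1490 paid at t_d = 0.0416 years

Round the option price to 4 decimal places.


PV(D) = D * exp(-r * t_d) = 1.1490 * 0.99966726 = 1.14861768
S_0' = S_0 - PV(D) = 49.4200 - 1.14861768 = 48.27138232
d1 = (ln(S_0'/K) + (r + sigma^2/2)*T) / (sigma*sqrt(T)) = 1.02367650
d2 = d1 - sigma*sqrt(T) = 0.91111572
exp(-rT) = 0.99933382
N(d1) = 0.84700595; N(d2) = 0.81888280
C = S_0' * N(d1) - K * exp(-rT) * N(d2) = 48.27138232 * 0.84700595 - 43.3200 * 0.99933382 * 0.81888280 = 5.4358

Answer: Price = 5.4358


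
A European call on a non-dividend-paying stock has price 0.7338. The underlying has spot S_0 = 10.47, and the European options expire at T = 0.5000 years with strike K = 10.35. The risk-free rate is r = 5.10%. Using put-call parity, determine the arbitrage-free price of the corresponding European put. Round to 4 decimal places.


Answer: Put price = 0.3532

Derivation:
Put-call parity: C - P = S_0 * exp(-qT) - K * exp(-rT).
S_0 * exp(-qT) = 10.4700 * 1.00000000 = 10.47000000
K * exp(-rT) = 10.3500 * 0.97482238 = 10.08941162
P = C - S*exp(-qT) + K*exp(-rT)
P = 0.7338 - 10.47000000 + 10.08941162 = 0.3532


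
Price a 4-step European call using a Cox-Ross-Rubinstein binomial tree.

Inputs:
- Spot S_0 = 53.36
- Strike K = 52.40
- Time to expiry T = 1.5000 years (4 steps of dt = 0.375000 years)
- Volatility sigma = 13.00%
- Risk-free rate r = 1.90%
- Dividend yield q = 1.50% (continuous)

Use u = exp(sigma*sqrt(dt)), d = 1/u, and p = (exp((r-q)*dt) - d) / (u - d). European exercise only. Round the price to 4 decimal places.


dt = T/N = 0.375000
u = exp(sigma*sqrt(dt)) = 1.082863; d = 1/u = 0.923478
p = (exp((r-q)*dt) - d) / (u - d) = 0.489527
Discount per step: exp(-r*dt) = 0.992900
Stock lattice S(k, i) with i counting down-moves:
  k=0: S(0,0) = 53.3600
  k=1: S(1,0) = 57.7816; S(1,1) = 49.2768
  k=2: S(2,0) = 62.5695; S(2,1) = 53.3600; S(2,2) = 45.5060
  k=3: S(3,0) = 67.7542; S(3,1) = 57.7816; S(3,2) = 49.2768; S(3,3) = 42.0238
  k=4: S(4,0) = 73.3685; S(4,1) = 62.5695; S(4,2) = 53.3600; S(4,3) = 45.5060; S(4,4) = 38.8081
Terminal payoffs V(N, i) = max(S_T - K, 0):
  V(4,0) = 20.968528; V(4,1) = 10.169519; V(4,2) = 0.960000; V(4,3) = 0.000000; V(4,4) = 0.000000
Backward induction: V(k, i) = exp(-r*dt) * [p * V(k+1, i) + (1-p) * V(k+1, i+1)].
  V(3,0) = exp(-r*dt) * [p*20.968528 + (1-p)*10.169519] = 15.346189
  V(3,1) = exp(-r*dt) * [p*10.169519 + (1-p)*0.960000] = 5.429481
  V(3,2) = exp(-r*dt) * [p*0.960000 + (1-p)*0.000000] = 0.466609
  V(3,3) = exp(-r*dt) * [p*0.000000 + (1-p)*0.000000] = 0.000000
  V(2,0) = exp(-r*dt) * [p*15.346189 + (1-p)*5.429481] = 10.210961
  V(2,1) = exp(-r*dt) * [p*5.429481 + (1-p)*0.466609] = 2.875506
  V(2,2) = exp(-r*dt) * [p*0.466609 + (1-p)*0.000000] = 0.226796
  V(1,0) = exp(-r*dt) * [p*10.210961 + (1-p)*2.875506] = 6.420497
  V(1,1) = exp(-r*dt) * [p*2.875506 + (1-p)*0.226796] = 1.512594
  V(0,0) = exp(-r*dt) * [p*6.420497 + (1-p)*1.512594] = 3.887347

Answer: Price = V(0,0) = 3.8873


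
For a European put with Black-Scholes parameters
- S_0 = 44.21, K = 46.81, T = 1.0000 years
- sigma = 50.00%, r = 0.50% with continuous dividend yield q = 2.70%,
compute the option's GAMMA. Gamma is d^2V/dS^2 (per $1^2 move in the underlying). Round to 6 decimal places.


d1 = 0.0917083051; d2 = -0.4082916949
phi(d1) = 0.3972681681; exp(-qT) = 0.9733612415; exp(-rT) = 0.9950124792
Gamma = exp(-qT) * phi(d1) / (S * sigma * sqrt(T)) = 0.9733612415 * 0.3972681681 / (44.2100 * 0.5000 * 1.0000000000) = 0.017493

Answer: Gamma = 0.017493


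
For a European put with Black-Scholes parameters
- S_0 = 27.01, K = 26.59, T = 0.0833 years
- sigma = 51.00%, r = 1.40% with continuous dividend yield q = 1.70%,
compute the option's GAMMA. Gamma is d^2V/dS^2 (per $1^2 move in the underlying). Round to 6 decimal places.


Answer: Gamma = 0.098621

Derivation:
d1 = 0.1783705329; d2 = 0.0311756621
phi(d1) = 0.3926461098; exp(-qT) = 0.9985849022; exp(-rT) = 0.9988344797
Gamma = exp(-qT) * phi(d1) / (S * sigma * sqrt(T)) = 0.9985849022 * 0.3926461098 / (27.0100 * 0.5100 * 0.2886173938) = 0.098621


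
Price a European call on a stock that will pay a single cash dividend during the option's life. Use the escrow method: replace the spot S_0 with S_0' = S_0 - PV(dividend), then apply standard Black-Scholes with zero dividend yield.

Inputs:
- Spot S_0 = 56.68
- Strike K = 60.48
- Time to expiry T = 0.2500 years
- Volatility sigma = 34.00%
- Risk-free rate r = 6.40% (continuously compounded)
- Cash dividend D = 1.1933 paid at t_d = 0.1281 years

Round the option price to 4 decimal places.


Answer: Price = 2.2084

Derivation:
PV(D) = D * exp(-r * t_d) = 1.1933 * 0.99183512 = 1.18355684
S_0' = S_0 - PV(D) = 56.6800 - 1.18355684 = 55.49644316
d1 = (ln(S_0'/K) + (r + sigma^2/2)*T) / (sigma*sqrt(T)) = -0.32672824
d2 = d1 - sigma*sqrt(T) = -0.49672824
exp(-rT) = 0.98412732
N(d1) = 0.37193672; N(d2) = 0.30969035
C = S_0' * N(d1) - K * exp(-rT) * N(d2) = 55.49644316 * 0.37193672 - 60.4800 * 0.98412732 * 0.30969035 = 2.2084


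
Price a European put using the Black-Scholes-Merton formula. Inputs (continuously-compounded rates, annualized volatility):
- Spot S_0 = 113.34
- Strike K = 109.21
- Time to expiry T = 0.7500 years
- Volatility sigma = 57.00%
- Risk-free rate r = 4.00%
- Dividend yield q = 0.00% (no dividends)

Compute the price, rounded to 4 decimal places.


d1 = (ln(S/K) + (r - q + 0.5*sigma^2) * T) / (sigma * sqrt(T)) = 0.38278731
d2 = d1 - sigma * sqrt(T) = -0.11084717
exp(-rT) = 0.97044553; exp(-qT) = 1.00000000
P = K * exp(-rT) * N(-d2) - S_0 * exp(-qT) * N(-d1)
N(-d1) = 0.35093873; N(-d2) = 0.54413123
P = 109.2100 * 0.97044553 * 0.54413123 - 113.3400 * 1.00000000 * 0.35093873 = 17.8929

Answer: Price = 17.8929


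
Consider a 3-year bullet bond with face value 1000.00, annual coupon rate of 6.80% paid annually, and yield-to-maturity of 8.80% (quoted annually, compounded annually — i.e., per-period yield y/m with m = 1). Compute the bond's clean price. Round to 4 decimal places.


Coupon per period c = face * coupon_rate / m = 68.000000
Periods per year m = 1; per-period yield y/m = 0.088000
Number of cashflows N = 3
Cashflows (t years, CF_t, discount factor 1/(1+y/m)^(m*t), PV):
  t = 1.0000: CF_t = 68.000000, DF = 0.919118, PV = 62.500000
  t = 2.0000: CF_t = 68.000000, DF = 0.844777, PV = 57.444853
  t = 3.0000: CF_t = 1068.000000, DF = 0.776450, PV = 829.248256
Price P = sum_t PV_t = 949.193109

Answer: Price = 949.1931


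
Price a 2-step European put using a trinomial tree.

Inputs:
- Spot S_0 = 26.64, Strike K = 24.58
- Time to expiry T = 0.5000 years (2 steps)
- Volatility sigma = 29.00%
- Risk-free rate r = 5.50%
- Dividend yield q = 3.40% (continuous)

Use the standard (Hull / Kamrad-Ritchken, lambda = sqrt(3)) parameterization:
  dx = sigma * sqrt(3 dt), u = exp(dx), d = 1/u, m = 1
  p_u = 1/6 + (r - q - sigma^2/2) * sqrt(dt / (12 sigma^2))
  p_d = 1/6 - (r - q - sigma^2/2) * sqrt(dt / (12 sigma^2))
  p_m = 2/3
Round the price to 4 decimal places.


dt = T/N = 0.250000; dx = sigma*sqrt(3*dt) = 0.251147
u = exp(dx) = 1.285500; d = 1/u = 0.777908
p_u = 0.156190, p_m = 0.666667, p_d = 0.177144
Discount per step: exp(-r*dt) = 0.986344
Stock lattice S(k, j) with j the centered position index:
  k=0: S(0,+0) = 26.6400
  k=1: S(1,-1) = 20.7235; S(1,+0) = 26.6400; S(1,+1) = 34.2457
  k=2: S(2,-2) = 16.1209; S(2,-1) = 20.7235; S(2,+0) = 26.6400; S(2,+1) = 34.2457; S(2,+2) = 44.0228
Terminal payoffs V(N, j) = max(K - S_T, 0):
  V(2,-2) = 8.459059; V(2,-1) = 3.856538; V(2,+0) = 0.000000; V(2,+1) = 0.000000; V(2,+2) = 0.000000
Backward induction: V(k, j) = exp(-r*dt) * [p_u * V(k+1, j+1) + p_m * V(k+1, j) + p_d * V(k+1, j-1)]
  V(1,-1) = exp(-r*dt) * [p_u*0.000000 + p_m*3.856538 + p_d*8.459059] = 4.013921
  V(1,+0) = exp(-r*dt) * [p_u*0.000000 + p_m*0.000000 + p_d*3.856538] = 0.673832
  V(1,+1) = exp(-r*dt) * [p_u*0.000000 + p_m*0.000000 + p_d*0.000000] = 0.000000
  V(0,+0) = exp(-r*dt) * [p_u*0.000000 + p_m*0.673832 + p_d*4.013921] = 1.144417

Answer: Price = V(0,0) = 1.1444


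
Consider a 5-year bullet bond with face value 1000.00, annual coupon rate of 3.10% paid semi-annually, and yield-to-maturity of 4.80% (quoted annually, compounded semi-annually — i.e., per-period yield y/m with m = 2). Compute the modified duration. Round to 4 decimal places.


Answer: Modified duration = 4.5449

Derivation:
Coupon per period c = face * coupon_rate / m = 15.500000
Periods per year m = 2; per-period yield y/m = 0.024000
Number of cashflows N = 10
Cashflows (t years, CF_t, discount factor 1/(1+y/m)^(m*t), PV):
  t = 0.5000: CF_t = 15.500000, DF = 0.976562, PV = 15.136719
  t = 1.0000: CF_t = 15.500000, DF = 0.953674, PV = 14.781952
  t = 1.5000: CF_t = 15.500000, DF = 0.931323, PV = 14.435500
  t = 2.0000: CF_t = 15.500000, DF = 0.909495, PV = 14.097168
  t = 2.5000: CF_t = 15.500000, DF = 0.888178, PV = 13.766766
  t = 3.0000: CF_t = 15.500000, DF = 0.867362, PV = 13.444107
  t = 3.5000: CF_t = 15.500000, DF = 0.847033, PV = 13.129011
  t = 4.0000: CF_t = 15.500000, DF = 0.827181, PV = 12.821299
  t = 4.5000: CF_t = 15.500000, DF = 0.807794, PV = 12.520800
  t = 5.0000: CF_t = 1015.500000, DF = 0.788861, PV = 801.088249
Price P = sum_t PV_t = 925.221571
First compute Macaulay numerator sum_t t * PV_t:
  t * PV_t at t = 0.5000: 7.568359
  t * PV_t at t = 1.0000: 14.781952
  t * PV_t at t = 1.5000: 21.653250
  t * PV_t at t = 2.0000: 28.194336
  t * PV_t at t = 2.5000: 34.416914
  t * PV_t at t = 3.0000: 40.332321
  t * PV_t at t = 3.5000: 45.951537
  t * PV_t at t = 4.0000: 51.285198
  t * PV_t at t = 4.5000: 56.343601
  t * PV_t at t = 5.0000: 4005.441246
Macaulay duration D = 4305.968714 / 925.221571 = 4.653987
Modified duration = D / (1 + y/m) = 4.653987 / (1 + 0.024000) = 4.544909
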